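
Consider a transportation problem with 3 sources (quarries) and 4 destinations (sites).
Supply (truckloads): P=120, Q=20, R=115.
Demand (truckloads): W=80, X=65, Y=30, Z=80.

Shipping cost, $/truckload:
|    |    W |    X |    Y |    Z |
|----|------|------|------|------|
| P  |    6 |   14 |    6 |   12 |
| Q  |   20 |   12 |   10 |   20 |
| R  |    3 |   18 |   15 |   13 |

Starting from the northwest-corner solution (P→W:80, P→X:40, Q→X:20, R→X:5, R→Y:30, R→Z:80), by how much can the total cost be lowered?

Current plan cost = 80·6 + 40·14 + 20·12 + 5·18 + 30·15 + 80·13 = $2860.
Optimal plan:
  P→X: 45 truckloads
  P→Y: 30 truckloads
  P→Z: 45 truckloads
  Q→X: 20 truckloads
  R→W: 80 truckloads
  R→Z: 35 truckloads
Optimal cost = $2285.
Saving = 2860 − 2285 = $575.

575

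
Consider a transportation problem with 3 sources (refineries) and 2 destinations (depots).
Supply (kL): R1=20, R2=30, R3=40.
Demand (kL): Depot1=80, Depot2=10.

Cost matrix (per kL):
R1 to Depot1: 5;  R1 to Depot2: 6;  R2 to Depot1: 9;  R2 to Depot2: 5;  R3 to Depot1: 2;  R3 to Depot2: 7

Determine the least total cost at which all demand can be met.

410

A cheapest plan:
  R1 to Depot1: 20 × 5 = 100
  R2 to Depot1: 20 × 9 = 180
  R2 to Depot2: 10 × 5 = 50
  R3 to Depot1: 40 × 2 = 80
Total = 100 + 180 + 50 + 80 = 410.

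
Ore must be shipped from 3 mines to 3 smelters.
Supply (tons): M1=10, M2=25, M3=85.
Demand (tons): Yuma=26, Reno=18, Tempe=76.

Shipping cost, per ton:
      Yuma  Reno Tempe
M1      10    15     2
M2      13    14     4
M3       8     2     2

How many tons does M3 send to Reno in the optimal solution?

Optimal shipments:
  M1→Tempe: 10 tons
  M2→Tempe: 25 tons
  M3→Yuma: 26 tons
  M3→Reno: 18 tons
  M3→Tempe: 41 tons
Total cost = 446.
So M3→Reno carries 18 tons.

18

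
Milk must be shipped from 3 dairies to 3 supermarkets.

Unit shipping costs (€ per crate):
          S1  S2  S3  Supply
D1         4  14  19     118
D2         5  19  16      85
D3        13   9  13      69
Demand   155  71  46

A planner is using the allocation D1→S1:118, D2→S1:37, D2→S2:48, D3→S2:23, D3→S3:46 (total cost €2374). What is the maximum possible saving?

Current plan cost = 118·4 + 37·5 + 48·19 + 23·9 + 46·13 = €2374.
Optimal plan:
  D1->S1: 116 crates
  D1->S2: 2 crates
  D2->S1: 39 crates
  D2->S3: 46 crates
  D3->S2: 69 crates
Optimal cost = €2044.
Saving = 2374 − 2044 = €330.

330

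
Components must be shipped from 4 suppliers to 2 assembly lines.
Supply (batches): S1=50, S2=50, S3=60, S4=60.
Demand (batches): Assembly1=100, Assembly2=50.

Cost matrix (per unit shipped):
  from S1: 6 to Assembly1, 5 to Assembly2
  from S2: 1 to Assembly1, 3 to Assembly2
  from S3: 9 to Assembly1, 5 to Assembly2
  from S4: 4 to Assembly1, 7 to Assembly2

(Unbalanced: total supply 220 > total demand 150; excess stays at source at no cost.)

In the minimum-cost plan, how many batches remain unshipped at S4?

An optimal plan:
  S1->Assembly2: 50 × 5 = 250
  S2->Assembly1: 50 × 1 = 50
  S4->Assembly1: 50 × 4 = 200
Total cost = 500.
S4 ships 50 of its 60, leaving 10.

10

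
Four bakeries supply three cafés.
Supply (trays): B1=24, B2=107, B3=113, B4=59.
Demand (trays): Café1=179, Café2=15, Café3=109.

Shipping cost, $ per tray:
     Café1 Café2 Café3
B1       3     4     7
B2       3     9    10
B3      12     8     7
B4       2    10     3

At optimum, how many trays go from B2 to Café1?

The minimum-cost plan:
  B1→Café1: 13 × $3 = $39
  B1→Café2: 11 × $4 = $44
  B2→Café1: 107 × $3 = $321
  B3→Café2: 4 × $8 = $32
  B3→Café3: 109 × $7 = $763
  B4→Café1: 59 × $2 = $118
Total cost = $1317.
So B2→Café1 carries 107 trays.

107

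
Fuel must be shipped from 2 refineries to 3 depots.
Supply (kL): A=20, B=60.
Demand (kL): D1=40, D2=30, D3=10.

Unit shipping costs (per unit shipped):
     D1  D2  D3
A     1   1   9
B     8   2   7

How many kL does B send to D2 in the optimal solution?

Solving gives:
  A–D1: 20 × 1 = 20
  B–D1: 20 × 8 = 160
  B–D2: 30 × 2 = 60
  B–D3: 10 × 7 = 70
Total cost = 310.
So B→D2 carries 30 kL.

30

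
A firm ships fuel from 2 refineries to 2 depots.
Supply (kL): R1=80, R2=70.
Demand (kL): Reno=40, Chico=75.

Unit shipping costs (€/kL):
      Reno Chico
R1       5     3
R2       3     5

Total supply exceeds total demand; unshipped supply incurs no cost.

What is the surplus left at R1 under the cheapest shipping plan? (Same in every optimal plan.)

5

Minimum-cost shipments:
  R1–Chico: 75 × €3 = €225
  R2–Reno: 40 × €3 = €120
Total cost = €345.
R1 ships 75 of its 80, leaving 5.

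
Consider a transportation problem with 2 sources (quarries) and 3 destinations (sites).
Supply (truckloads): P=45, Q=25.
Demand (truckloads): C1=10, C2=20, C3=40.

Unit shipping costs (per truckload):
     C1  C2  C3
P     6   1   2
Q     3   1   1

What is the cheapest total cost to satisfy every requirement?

A cheapest plan:
  P->C2: 20 truckloads
  P->C3: 25 truckloads
  Q->C1: 10 truckloads
  Q->C3: 15 truckloads
Total cost = 115.
(Supply check: P ships 45; Q ships 25.)

115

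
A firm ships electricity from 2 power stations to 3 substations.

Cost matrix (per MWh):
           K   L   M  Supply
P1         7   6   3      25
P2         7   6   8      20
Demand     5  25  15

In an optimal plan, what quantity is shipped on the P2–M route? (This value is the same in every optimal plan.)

Optimal shipments:
  P1 to K: 5 × 7 = 35
  P1 to L: 5 × 6 = 30
  P1 to M: 15 × 3 = 45
  P2 to L: 20 × 6 = 120
Total cost = 230.
The route P2→M is not used.

0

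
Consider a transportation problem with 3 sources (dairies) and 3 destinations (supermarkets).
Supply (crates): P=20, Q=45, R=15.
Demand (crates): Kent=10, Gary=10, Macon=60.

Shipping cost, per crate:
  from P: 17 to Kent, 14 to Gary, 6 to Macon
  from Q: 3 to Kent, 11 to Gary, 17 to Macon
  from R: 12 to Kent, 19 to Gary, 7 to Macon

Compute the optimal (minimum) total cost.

790

One minimum-cost allocation:
  P–Macon: 20 × 6 = 120
  Q–Kent: 10 × 3 = 30
  Q–Gary: 10 × 11 = 110
  Q–Macon: 25 × 17 = 425
  R–Macon: 15 × 7 = 105
Total = 120 + 30 + 110 + 425 + 105 = 790.
(Supply check: P ships 20; Q ships 45; R ships 15.)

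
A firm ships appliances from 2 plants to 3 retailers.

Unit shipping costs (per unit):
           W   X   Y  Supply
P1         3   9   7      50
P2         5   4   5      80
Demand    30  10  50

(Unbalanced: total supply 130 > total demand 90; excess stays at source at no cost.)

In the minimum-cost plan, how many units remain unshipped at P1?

Minimum-cost shipments:
  P1 to W: 30 units
  P2 to X: 10 units
  P2 to Y: 50 units
Total cost = 380.
P1 ships 30 of its 50, leaving 20.

20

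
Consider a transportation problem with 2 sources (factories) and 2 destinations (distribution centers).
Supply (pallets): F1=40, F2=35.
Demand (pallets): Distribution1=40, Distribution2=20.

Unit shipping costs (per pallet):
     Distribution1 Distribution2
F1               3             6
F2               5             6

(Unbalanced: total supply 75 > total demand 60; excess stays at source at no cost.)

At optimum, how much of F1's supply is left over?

0

An optimal plan:
  F1→Distribution1: 40 × 3 = 120
  F2→Distribution2: 20 × 6 = 120
Total cost = 240.
F1 ships 40 of its 40, leaving 0.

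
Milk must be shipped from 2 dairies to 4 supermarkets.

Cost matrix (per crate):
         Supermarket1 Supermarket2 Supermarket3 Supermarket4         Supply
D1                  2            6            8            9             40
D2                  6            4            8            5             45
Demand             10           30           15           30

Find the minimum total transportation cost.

Optimal allocation:
  D1->Supermarket1: 10 crates
  D1->Supermarket2: 15 crates
  D1->Supermarket3: 15 crates
  D2->Supermarket2: 15 crates
  D2->Supermarket4: 30 crates
Total cost = 440.
(Supply check: D1 ships 40; D2 ships 45.)

440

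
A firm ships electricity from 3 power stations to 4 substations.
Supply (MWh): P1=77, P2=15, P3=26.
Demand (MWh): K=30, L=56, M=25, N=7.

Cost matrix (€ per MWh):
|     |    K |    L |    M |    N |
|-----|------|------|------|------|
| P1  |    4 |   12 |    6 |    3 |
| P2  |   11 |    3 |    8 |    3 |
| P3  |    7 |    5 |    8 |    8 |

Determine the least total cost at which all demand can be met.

646

A cheapest plan:
  P1 to K: 30 × €4 = €120
  P1 to L: 15 × €12 = €180
  P1 to M: 25 × €6 = €150
  P1 to N: 7 × €3 = €21
  P2 to L: 15 × €3 = €45
  P3 to L: 26 × €5 = €130
Total = 120 + 180 + 150 + 21 + 45 + 130 = €646.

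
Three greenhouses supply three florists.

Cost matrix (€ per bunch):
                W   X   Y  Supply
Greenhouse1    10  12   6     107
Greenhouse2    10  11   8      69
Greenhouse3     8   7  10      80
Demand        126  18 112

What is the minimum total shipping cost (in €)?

A cheapest plan:
  Greenhouse1 to Y: 107 × €6 = €642
  Greenhouse2 to W: 64 × €10 = €640
  Greenhouse2 to Y: 5 × €8 = €40
  Greenhouse3 to W: 62 × €8 = €496
  Greenhouse3 to X: 18 × €7 = €126
Total = 642 + 640 + 40 + 496 + 126 = €1944.

1944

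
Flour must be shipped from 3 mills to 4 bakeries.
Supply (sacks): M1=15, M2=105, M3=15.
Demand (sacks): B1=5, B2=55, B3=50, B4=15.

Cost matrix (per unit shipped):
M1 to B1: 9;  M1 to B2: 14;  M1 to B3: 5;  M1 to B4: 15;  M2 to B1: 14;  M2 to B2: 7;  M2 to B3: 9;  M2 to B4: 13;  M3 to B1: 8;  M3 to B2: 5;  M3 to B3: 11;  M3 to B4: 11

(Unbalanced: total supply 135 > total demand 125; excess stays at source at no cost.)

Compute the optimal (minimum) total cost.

990

Optimal allocation:
  M1->B3: 15 × 5 = 75
  M2->B2: 55 × 7 = 385
  M2->B3: 35 × 9 = 315
  M2->B4: 5 × 13 = 65
  M3->B1: 5 × 8 = 40
  M3->B4: 10 × 11 = 110
Total = 75 + 385 + 315 + 65 + 40 + 110 = 990.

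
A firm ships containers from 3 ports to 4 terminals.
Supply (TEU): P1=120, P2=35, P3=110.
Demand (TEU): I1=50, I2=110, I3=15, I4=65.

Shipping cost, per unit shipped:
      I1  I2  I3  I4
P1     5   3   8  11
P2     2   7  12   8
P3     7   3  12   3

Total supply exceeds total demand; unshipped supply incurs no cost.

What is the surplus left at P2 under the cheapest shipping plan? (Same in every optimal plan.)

Minimum-cost shipments:
  P1 to I1: 15 × 5 = 75
  P1 to I2: 90 × 3 = 270
  P1 to I3: 15 × 8 = 120
  P2 to I1: 35 × 2 = 70
  P3 to I2: 20 × 3 = 60
  P3 to I4: 65 × 3 = 195
Total cost = 790.
P2 ships 35 of its 35, leaving 0.

0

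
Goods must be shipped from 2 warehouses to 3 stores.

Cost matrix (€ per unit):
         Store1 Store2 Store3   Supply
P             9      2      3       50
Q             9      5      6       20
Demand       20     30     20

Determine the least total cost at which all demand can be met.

Optimal allocation:
  P→Store2: 30 × €2 = €60
  P→Store3: 20 × €3 = €60
  Q→Store1: 20 × €9 = €180
Total = 60 + 60 + 180 = €300.
(Supply check: P ships 50; Q ships 20.)

300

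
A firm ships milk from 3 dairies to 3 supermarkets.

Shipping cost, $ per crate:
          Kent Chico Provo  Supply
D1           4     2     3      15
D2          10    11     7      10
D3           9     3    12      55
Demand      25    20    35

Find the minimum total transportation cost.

520

An optimal shipping plan:
  D1->Provo: 15 crates
  D2->Provo: 10 crates
  D3->Kent: 25 crates
  D3->Chico: 20 crates
  D3->Provo: 10 crates
Total cost = $520.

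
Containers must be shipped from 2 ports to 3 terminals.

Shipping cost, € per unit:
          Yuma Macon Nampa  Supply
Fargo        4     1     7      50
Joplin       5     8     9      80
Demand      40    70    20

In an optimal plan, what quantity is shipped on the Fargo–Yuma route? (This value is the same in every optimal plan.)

Optimal shipments:
  Fargo to Macon: 50 × €1 = €50
  Joplin to Yuma: 40 × €5 = €200
  Joplin to Macon: 20 × €8 = €160
  Joplin to Nampa: 20 × €9 = €180
Total cost = €590.
The route Fargo→Yuma is not used.

0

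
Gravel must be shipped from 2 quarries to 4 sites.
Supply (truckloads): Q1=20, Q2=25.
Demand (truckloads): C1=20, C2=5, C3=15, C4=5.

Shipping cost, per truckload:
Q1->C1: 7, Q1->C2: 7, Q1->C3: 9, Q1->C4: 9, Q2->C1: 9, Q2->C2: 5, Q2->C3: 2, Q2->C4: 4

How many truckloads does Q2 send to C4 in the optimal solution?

Solving gives:
  Q1–C1: 20 × 7 = 140
  Q2–C2: 5 × 5 = 25
  Q2–C3: 15 × 2 = 30
  Q2–C4: 5 × 4 = 20
Total cost = 215.
So Q2→C4 carries 5 truckloads.

5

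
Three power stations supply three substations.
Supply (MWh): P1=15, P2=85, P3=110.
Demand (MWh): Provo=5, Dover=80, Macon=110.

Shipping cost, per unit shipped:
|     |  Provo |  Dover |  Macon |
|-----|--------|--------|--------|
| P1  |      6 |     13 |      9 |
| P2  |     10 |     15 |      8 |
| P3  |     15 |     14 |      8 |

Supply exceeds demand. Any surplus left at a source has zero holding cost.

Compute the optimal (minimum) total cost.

2020

An optimal shipping plan:
  P1 to Provo: 5 × 6 = 30
  P1 to Dover: 10 × 13 = 130
  P2 to Macon: 85 × 8 = 680
  P3 to Dover: 70 × 14 = 980
  P3 to Macon: 25 × 8 = 200
Total = 30 + 130 + 680 + 980 + 200 = 2020.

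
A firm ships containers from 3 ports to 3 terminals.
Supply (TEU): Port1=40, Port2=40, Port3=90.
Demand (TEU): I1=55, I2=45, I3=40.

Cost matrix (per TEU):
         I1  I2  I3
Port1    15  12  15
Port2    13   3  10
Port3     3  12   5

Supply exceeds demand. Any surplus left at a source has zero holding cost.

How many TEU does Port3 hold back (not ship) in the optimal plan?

0

An optimal plan:
  Port1–I2: 5 TEU
  Port1–I3: 5 TEU
  Port2–I2: 40 TEU
  Port3–I1: 55 TEU
  Port3–I3: 35 TEU
Total cost = 595.
Port3 ships 90 of its 90, leaving 0.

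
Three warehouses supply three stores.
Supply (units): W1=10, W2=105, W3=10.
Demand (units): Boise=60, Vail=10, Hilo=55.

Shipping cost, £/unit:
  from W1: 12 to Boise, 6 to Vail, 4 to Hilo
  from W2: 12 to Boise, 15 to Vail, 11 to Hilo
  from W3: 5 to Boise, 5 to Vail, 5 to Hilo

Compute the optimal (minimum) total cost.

1305

An optimal shipping plan:
  W1 to Hilo: 10 units
  W2 to Boise: 60 units
  W2 to Hilo: 45 units
  W3 to Vail: 10 units
Total cost = £1305.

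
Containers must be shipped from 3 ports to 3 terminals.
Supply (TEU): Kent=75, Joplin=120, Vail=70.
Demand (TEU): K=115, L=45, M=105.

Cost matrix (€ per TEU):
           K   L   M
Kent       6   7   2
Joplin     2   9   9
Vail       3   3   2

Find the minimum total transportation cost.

Optimal allocation:
  Kent→M: 75 × €2 = €150
  Joplin→K: 115 × €2 = €230
  Joplin→L: 5 × €9 = €45
  Vail→L: 40 × €3 = €120
  Vail→M: 30 × €2 = €60
Total = 150 + 230 + 45 + 120 + 60 = €605.

605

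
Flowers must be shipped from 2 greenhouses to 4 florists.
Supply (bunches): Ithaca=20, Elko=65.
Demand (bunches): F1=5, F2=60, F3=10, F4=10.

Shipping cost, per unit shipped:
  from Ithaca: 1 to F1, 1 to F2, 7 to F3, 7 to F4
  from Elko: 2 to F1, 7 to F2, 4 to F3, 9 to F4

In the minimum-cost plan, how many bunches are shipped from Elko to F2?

Solving gives:
  Ithaca->F2: 20 × 1 = 20
  Elko->F1: 5 × 2 = 10
  Elko->F2: 40 × 7 = 280
  Elko->F3: 10 × 4 = 40
  Elko->F4: 10 × 9 = 90
Total cost = 440.
So Elko→F2 carries 40 bunches.

40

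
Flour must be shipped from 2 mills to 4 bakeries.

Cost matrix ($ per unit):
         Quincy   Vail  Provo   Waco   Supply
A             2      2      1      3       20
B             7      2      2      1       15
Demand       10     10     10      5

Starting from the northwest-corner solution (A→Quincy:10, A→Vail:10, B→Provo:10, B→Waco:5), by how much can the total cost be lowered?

Current plan cost = 10·2 + 10·2 + 10·2 + 5·1 = $65.
Optimal plan:
  A→Quincy: 10 × $2 = $20
  A→Provo: 10 × $1 = $10
  B→Vail: 10 × $2 = $20
  B→Waco: 5 × $1 = $5
Optimal cost = $55.
Saving = 65 − 55 = $10.

10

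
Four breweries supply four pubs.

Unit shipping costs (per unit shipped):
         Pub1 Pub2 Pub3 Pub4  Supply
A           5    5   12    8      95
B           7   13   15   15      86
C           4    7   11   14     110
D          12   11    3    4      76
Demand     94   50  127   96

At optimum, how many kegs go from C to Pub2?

Solving gives:
  A->Pub4: 95 × 8 = 760
  B->Pub1: 86 × 7 = 602
  C->Pub1: 8 × 4 = 32
  C->Pub2: 50 × 7 = 350
  C->Pub3: 52 × 11 = 572
  D->Pub3: 75 × 3 = 225
  D->Pub4: 1 × 4 = 4
Total cost = 2545.
So C→Pub2 carries 50 kegs.

50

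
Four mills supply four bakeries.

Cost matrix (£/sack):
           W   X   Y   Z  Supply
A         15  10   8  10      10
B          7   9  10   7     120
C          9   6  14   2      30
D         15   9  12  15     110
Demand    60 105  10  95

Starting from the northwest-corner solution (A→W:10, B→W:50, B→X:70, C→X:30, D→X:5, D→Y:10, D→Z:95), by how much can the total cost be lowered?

Current plan cost = 10·15 + 50·7 + 70·9 + 30·6 + 5·9 + 10·12 + 95·15 = £2900.
Optimal plan:
  A→Y: 5 × £8 = £40
  A→Z: 5 × £10 = £50
  B→W: 60 × £7 = £420
  B→Z: 60 × £7 = £420
  C→Z: 30 × £2 = £60
  D→X: 105 × £9 = £945
  D→Y: 5 × £12 = £60
Optimal cost = £1995.
Saving = 2900 − 1995 = £905.

905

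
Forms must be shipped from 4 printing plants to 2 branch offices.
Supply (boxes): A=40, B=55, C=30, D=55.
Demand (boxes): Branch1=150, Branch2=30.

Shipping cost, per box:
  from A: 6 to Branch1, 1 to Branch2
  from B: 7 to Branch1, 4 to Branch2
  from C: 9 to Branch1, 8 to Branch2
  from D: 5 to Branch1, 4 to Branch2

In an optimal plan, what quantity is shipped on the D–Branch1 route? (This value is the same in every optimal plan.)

55

Solving gives:
  A–Branch1: 10 × 6 = 60
  A–Branch2: 30 × 1 = 30
  B–Branch1: 55 × 7 = 385
  C–Branch1: 30 × 9 = 270
  D–Branch1: 55 × 5 = 275
Total cost = 1020.
So D→Branch1 carries 55 boxes.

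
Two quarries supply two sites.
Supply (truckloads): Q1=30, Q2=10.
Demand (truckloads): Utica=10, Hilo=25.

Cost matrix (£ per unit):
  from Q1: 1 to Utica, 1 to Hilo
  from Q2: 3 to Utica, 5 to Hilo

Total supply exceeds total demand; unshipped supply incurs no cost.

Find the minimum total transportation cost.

45

A cheapest plan:
  Q1->Utica: 5 truckloads
  Q1->Hilo: 25 truckloads
  Q2->Utica: 5 truckloads
Total cost = £45.
(Supply check: Q1 ships 30; Q2 ships 5.)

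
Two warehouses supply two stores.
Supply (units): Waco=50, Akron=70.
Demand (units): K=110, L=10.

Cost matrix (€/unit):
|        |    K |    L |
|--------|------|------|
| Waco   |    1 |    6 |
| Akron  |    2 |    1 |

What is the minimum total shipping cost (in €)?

One minimum-cost allocation:
  Waco–K: 50 × €1 = €50
  Akron–K: 60 × €2 = €120
  Akron–L: 10 × €1 = €10
Total = 50 + 120 + 10 = €180.
(Supply check: Waco ships 50; Akron ships 70.)

180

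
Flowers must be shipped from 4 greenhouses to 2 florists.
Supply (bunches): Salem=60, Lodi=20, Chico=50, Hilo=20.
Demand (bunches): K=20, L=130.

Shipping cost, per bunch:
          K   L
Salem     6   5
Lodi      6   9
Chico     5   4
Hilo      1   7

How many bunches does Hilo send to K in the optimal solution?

20

Solving gives:
  Salem to L: 60 × 5 = 300
  Lodi to L: 20 × 9 = 180
  Chico to L: 50 × 4 = 200
  Hilo to K: 20 × 1 = 20
Total cost = 700.
So Hilo→K carries 20 bunches.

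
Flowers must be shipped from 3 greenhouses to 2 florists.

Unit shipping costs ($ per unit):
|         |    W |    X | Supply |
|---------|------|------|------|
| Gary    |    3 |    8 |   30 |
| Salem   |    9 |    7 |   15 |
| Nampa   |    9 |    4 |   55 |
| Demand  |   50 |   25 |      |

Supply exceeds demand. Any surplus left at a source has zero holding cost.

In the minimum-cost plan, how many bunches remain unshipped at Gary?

0

An optimal plan:
  Gary→W: 30 × $3 = $90
  Nampa→W: 20 × $9 = $180
  Nampa→X: 25 × $4 = $100
Total cost = $370.
Gary ships 30 of its 30, leaving 0.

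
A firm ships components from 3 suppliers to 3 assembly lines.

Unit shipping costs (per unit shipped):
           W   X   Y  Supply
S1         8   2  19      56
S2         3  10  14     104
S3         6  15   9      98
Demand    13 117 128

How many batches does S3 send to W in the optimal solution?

Optimal shipments:
  S1→X: 56 batches
  S2→W: 13 batches
  S2→X: 61 batches
  S2→Y: 30 batches
  S3→Y: 98 batches
Total cost = 2063.
The route S3→W is not used.

0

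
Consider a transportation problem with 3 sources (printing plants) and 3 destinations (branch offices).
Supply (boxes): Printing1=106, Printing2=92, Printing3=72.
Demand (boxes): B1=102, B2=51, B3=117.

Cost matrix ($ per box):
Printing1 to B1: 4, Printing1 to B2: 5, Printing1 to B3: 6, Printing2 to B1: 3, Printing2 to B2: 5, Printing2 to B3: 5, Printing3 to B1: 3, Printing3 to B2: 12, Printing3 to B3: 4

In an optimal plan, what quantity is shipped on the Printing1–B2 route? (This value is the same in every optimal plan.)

Optimal shipments:
  Printing1→B1: 10 × $4 = $40
  Printing1→B2: 51 × $5 = $255
  Printing1→B3: 45 × $6 = $270
  Printing2→B1: 92 × $3 = $276
  Printing3→B3: 72 × $4 = $288
Total cost = $1129.
So Printing1→B2 carries 51 boxes.

51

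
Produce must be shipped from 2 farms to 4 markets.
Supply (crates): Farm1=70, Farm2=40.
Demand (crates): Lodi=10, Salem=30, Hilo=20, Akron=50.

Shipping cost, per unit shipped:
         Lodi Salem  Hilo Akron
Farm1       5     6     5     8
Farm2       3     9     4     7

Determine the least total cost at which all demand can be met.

680

An optimal shipping plan:
  Farm1→Salem: 30 × 6 = 180
  Farm1→Hilo: 20 × 5 = 100
  Farm1→Akron: 20 × 8 = 160
  Farm2→Lodi: 10 × 3 = 30
  Farm2→Akron: 30 × 7 = 210
Total = 180 + 100 + 160 + 30 + 210 = 680.
(Supply check: Farm1 ships 70; Farm2 ships 40.)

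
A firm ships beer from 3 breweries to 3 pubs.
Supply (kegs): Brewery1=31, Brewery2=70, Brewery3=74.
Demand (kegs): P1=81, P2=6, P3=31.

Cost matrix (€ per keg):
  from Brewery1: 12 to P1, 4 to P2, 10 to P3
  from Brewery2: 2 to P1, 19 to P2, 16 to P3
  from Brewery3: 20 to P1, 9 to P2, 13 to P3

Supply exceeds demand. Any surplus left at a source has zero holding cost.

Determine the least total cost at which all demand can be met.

657

An optimal shipping plan:
  Brewery1 to P1: 11 kegs
  Brewery1 to P2: 6 kegs
  Brewery1 to P3: 14 kegs
  Brewery2 to P1: 70 kegs
  Brewery3 to P3: 17 kegs
Total cost = €657.
(Supply check: Brewery1 ships 31; Brewery2 ships 70; Brewery3 ships 17.)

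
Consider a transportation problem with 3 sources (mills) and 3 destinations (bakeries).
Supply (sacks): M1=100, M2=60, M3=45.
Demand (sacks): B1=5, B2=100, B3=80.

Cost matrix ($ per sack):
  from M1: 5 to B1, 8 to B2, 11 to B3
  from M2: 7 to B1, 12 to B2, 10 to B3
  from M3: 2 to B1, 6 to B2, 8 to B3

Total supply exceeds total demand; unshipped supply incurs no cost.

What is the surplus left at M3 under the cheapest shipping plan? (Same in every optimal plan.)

0

Minimum-cost shipments:
  M1→B2: 100 sacks
  M2→B3: 40 sacks
  M3→B1: 5 sacks
  M3→B3: 40 sacks
Total cost = $1530.
M3 ships 45 of its 45, leaving 0.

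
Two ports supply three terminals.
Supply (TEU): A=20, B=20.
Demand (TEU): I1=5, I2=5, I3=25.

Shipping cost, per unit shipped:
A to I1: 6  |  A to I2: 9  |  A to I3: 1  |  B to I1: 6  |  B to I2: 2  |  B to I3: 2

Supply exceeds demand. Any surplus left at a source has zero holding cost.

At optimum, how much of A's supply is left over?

0

An optimal plan:
  A→I3: 20 × 1 = 20
  B→I1: 5 × 6 = 30
  B→I2: 5 × 2 = 10
  B→I3: 5 × 2 = 10
Total cost = 70.
A ships 20 of its 20, leaving 0.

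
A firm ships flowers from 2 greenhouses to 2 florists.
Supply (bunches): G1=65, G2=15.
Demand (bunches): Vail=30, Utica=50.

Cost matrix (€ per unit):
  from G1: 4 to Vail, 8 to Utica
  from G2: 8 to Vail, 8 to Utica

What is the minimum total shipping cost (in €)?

520

A cheapest plan:
  G1–Vail: 30 × €4 = €120
  G1–Utica: 35 × €8 = €280
  G2–Utica: 15 × €8 = €120
Total = 120 + 280 + 120 = €520.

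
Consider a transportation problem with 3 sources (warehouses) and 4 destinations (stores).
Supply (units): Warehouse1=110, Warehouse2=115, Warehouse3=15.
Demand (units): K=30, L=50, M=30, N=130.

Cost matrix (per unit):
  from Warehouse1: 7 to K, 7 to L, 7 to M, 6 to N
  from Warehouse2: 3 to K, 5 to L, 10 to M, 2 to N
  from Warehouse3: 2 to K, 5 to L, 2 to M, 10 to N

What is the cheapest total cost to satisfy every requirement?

An optimal shipping plan:
  Warehouse1→L: 50 × 7 = 350
  Warehouse1→M: 15 × 7 = 105
  Warehouse1→N: 45 × 6 = 270
  Warehouse2→K: 30 × 3 = 90
  Warehouse2→N: 85 × 2 = 170
  Warehouse3→M: 15 × 2 = 30
Total = 350 + 105 + 270 + 90 + 170 + 30 = 1015.
(Supply check: Warehouse1 ships 110; Warehouse2 ships 115; Warehouse3 ships 15.)

1015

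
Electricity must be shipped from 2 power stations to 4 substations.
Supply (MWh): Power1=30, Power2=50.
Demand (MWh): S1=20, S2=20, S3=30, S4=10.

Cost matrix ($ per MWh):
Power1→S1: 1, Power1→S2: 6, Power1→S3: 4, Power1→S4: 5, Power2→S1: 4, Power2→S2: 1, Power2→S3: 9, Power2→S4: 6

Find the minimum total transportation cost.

280

Optimal allocation:
  Power1–S3: 30 × $4 = $120
  Power2–S1: 20 × $4 = $80
  Power2–S2: 20 × $1 = $20
  Power2–S4: 10 × $6 = $60
Total = 120 + 80 + 20 + 60 = $280.
(Supply check: Power1 ships 30; Power2 ships 50.)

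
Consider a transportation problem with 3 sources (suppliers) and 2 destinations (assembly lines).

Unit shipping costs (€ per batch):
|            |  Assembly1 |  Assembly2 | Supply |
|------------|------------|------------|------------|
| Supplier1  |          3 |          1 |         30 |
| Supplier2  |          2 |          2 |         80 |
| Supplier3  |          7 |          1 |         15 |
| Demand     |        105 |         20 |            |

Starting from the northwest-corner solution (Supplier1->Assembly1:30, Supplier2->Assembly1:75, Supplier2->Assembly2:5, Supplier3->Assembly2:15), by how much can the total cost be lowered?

10

Current plan cost = 30·3 + 75·2 + 5·2 + 15·1 = €265.
Optimal plan:
  Supplier1→Assembly1: 25 × €3 = €75
  Supplier1→Assembly2: 5 × €1 = €5
  Supplier2→Assembly1: 80 × €2 = €160
  Supplier3→Assembly2: 15 × €1 = €15
Optimal cost = €255.
Saving = 265 − 255 = €10.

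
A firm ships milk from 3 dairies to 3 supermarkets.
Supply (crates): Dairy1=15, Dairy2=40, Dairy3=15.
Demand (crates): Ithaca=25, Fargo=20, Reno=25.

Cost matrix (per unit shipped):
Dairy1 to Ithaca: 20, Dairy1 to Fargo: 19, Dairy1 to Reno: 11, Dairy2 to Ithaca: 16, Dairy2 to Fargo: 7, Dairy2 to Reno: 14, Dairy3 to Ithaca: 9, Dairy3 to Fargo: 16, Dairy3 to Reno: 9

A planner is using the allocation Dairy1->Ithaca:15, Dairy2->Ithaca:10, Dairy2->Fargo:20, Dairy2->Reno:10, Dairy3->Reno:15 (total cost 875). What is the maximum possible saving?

Current plan cost = 15·20 + 10·16 + 20·7 + 10·14 + 15·9 = 875.
Optimal plan:
  Dairy1->Reno: 15 × 11 = 165
  Dairy2->Ithaca: 10 × 16 = 160
  Dairy2->Fargo: 20 × 7 = 140
  Dairy2->Reno: 10 × 14 = 140
  Dairy3->Ithaca: 15 × 9 = 135
Optimal cost = 740.
Saving = 875 − 740 = 135.

135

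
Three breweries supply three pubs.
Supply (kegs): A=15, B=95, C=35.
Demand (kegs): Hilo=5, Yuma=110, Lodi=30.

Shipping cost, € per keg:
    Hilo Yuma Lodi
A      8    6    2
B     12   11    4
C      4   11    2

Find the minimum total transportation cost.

1215

One minimum-cost allocation:
  A->Yuma: 15 × €6 = €90
  B->Yuma: 95 × €11 = €1045
  C->Hilo: 5 × €4 = €20
  C->Lodi: 30 × €2 = €60
Total = 90 + 1045 + 20 + 60 = €1215.
(Supply check: A ships 15; B ships 95; C ships 35.)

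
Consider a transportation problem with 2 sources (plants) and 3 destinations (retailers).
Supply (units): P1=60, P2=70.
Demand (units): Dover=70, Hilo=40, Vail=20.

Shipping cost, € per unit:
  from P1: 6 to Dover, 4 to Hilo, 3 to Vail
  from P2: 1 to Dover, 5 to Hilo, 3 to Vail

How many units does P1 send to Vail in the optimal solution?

20

Optimal shipments:
  P1 to Hilo: 40 × €4 = €160
  P1 to Vail: 20 × €3 = €60
  P2 to Dover: 70 × €1 = €70
Total cost = €290.
So P1→Vail carries 20 units.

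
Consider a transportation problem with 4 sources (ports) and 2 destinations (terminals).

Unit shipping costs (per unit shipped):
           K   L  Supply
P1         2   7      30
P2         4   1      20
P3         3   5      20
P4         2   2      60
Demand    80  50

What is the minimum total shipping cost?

260

An optimal shipping plan:
  P1→K: 30 × 2 = 60
  P2→L: 20 × 1 = 20
  P3→K: 20 × 3 = 60
  P4→K: 30 × 2 = 60
  P4→L: 30 × 2 = 60
Total = 60 + 20 + 60 + 60 + 60 = 260.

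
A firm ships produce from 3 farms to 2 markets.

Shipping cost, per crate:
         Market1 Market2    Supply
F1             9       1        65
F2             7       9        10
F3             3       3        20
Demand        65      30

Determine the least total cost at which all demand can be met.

Optimal allocation:
  F1->Market1: 35 × 9 = 315
  F1->Market2: 30 × 1 = 30
  F2->Market1: 10 × 7 = 70
  F3->Market1: 20 × 3 = 60
Total = 315 + 30 + 70 + 60 = 475.
(Supply check: F1 ships 65; F2 ships 10; F3 ships 20.)

475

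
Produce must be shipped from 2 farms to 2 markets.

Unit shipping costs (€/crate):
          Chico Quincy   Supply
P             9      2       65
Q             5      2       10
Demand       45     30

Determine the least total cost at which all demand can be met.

425

An optimal shipping plan:
  P->Chico: 35 × €9 = €315
  P->Quincy: 30 × €2 = €60
  Q->Chico: 10 × €5 = €50
Total = 315 + 60 + 50 = €425.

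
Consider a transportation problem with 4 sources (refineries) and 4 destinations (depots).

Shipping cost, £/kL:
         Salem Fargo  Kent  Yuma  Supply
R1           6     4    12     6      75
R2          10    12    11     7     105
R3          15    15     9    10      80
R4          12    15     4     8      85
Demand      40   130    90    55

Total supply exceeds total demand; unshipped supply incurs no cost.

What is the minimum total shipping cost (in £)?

An optimal shipping plan:
  R1->Fargo: 75 kL
  R2->Salem: 40 kL
  R2->Fargo: 55 kL
  R2->Yuma: 10 kL
  R3->Kent: 5 kL
  R3->Yuma: 45 kL
  R4->Kent: 85 kL
Total cost = £2265.
(Supply check: R1 ships 75; R2 ships 105; R3 ships 50; R4 ships 85.)

2265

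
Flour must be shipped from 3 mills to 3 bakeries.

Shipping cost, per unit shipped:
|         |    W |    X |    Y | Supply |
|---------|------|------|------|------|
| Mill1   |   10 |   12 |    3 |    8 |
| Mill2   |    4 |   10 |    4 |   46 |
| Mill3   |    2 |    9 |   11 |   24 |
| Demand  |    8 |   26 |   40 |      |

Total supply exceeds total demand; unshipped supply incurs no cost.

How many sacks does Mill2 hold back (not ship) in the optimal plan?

An optimal plan:
  Mill1–Y: 8 × 3 = 24
  Mill2–X: 10 × 10 = 100
  Mill2–Y: 32 × 4 = 128
  Mill3–W: 8 × 2 = 16
  Mill3–X: 16 × 9 = 144
Total cost = 412.
Mill2 ships 42 of its 46, leaving 4.

4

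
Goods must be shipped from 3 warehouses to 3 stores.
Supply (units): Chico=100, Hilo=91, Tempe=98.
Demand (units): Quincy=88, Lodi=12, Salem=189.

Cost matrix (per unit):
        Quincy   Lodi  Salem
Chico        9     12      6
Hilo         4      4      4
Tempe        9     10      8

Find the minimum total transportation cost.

1757

Optimal allocation:
  Chico–Salem: 100 × 6 = 600
  Hilo–Quincy: 79 × 4 = 316
  Hilo–Lodi: 12 × 4 = 48
  Tempe–Quincy: 9 × 9 = 81
  Tempe–Salem: 89 × 8 = 712
Total = 600 + 316 + 48 + 81 + 712 = 1757.
(Supply check: Chico ships 100; Hilo ships 91; Tempe ships 98.)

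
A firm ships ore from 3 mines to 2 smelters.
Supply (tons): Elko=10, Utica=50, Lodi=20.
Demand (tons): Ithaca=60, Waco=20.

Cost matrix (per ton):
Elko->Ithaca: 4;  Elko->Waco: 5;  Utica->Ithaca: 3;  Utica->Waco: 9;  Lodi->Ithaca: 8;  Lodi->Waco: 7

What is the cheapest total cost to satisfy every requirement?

A cheapest plan:
  Elko→Ithaca: 10 × 4 = 40
  Utica→Ithaca: 50 × 3 = 150
  Lodi→Waco: 20 × 7 = 140
Total = 40 + 150 + 140 = 330.

330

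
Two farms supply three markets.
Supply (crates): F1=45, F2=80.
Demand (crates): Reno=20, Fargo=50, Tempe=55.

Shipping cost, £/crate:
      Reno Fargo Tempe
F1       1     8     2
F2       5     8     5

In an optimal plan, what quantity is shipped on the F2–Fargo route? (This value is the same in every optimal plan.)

Solving gives:
  F1->Reno: 20 × £1 = £20
  F1->Tempe: 25 × £2 = £50
  F2->Fargo: 50 × £8 = £400
  F2->Tempe: 30 × £5 = £150
Total cost = £620.
So F2→Fargo carries 50 crates.

50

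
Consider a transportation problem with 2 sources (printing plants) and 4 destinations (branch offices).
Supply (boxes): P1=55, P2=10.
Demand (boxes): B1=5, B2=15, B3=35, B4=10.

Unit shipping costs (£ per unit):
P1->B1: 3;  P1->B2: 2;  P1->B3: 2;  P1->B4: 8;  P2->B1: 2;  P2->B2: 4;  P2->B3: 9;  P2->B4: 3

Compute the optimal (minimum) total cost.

One minimum-cost allocation:
  P1→B1: 5 × £3 = £15
  P1→B2: 15 × £2 = £30
  P1→B3: 35 × £2 = £70
  P2→B4: 10 × £3 = £30
Total = 15 + 30 + 70 + 30 = £145.

145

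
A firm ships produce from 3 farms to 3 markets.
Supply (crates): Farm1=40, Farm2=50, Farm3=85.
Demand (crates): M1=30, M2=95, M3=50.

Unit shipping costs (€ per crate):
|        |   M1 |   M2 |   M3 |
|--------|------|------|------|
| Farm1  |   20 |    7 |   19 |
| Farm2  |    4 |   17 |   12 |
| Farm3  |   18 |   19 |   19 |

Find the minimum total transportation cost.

One minimum-cost allocation:
  Farm1–M2: 40 × €7 = €280
  Farm2–M1: 30 × €4 = €120
  Farm2–M3: 20 × €12 = €240
  Farm3–M2: 55 × €19 = €1045
  Farm3–M3: 30 × €19 = €570
Total = 280 + 120 + 240 + 1045 + 570 = €2255.

2255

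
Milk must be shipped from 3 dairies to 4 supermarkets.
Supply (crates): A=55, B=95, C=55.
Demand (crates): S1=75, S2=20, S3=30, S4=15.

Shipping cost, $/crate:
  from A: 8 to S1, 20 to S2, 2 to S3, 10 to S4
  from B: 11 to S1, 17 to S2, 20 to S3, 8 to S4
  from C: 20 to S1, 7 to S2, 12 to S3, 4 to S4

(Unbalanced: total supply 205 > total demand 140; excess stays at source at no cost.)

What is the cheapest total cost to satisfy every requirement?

1010

One minimum-cost allocation:
  A→S1: 25 crates
  A→S3: 30 crates
  B→S1: 50 crates
  C→S2: 20 crates
  C→S4: 15 crates
Total cost = $1010.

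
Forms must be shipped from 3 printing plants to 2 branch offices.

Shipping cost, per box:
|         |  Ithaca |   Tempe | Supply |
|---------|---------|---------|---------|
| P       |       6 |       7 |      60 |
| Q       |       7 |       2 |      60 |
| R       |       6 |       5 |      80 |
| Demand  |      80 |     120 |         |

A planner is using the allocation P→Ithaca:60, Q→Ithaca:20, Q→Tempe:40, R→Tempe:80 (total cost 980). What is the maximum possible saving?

Current plan cost = 60·6 + 20·7 + 40·2 + 80·5 = 980.
Optimal plan:
  P–Ithaca: 60 × 6 = 360
  Q–Tempe: 60 × 2 = 120
  R–Ithaca: 20 × 6 = 120
  R–Tempe: 60 × 5 = 300
Optimal cost = 900.
Saving = 980 − 900 = 80.

80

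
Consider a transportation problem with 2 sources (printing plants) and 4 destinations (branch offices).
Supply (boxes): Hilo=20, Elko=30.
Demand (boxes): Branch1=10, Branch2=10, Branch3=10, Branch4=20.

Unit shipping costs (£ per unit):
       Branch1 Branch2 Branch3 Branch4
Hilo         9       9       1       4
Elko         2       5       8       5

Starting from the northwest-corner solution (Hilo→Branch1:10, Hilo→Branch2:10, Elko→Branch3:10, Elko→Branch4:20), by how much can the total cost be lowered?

190

Current plan cost = 10·9 + 10·9 + 10·8 + 20·5 = £360.
Optimal plan:
  Hilo→Branch3: 10 × £1 = £10
  Hilo→Branch4: 10 × £4 = £40
  Elko→Branch1: 10 × £2 = £20
  Elko→Branch2: 10 × £5 = £50
  Elko→Branch4: 10 × £5 = £50
Optimal cost = £170.
Saving = 360 − 170 = £190.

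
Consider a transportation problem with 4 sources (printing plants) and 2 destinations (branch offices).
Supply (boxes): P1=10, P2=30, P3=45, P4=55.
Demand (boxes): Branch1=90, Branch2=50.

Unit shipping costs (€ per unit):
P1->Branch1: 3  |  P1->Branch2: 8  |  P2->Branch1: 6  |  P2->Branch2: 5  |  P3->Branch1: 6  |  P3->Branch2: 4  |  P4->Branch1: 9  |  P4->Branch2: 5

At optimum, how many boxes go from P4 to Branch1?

5

Optimal shipments:
  P1→Branch1: 10 boxes
  P2→Branch1: 30 boxes
  P3→Branch1: 45 boxes
  P4→Branch1: 5 boxes
  P4→Branch2: 50 boxes
Total cost = €775.
So P4→Branch1 carries 5 boxes.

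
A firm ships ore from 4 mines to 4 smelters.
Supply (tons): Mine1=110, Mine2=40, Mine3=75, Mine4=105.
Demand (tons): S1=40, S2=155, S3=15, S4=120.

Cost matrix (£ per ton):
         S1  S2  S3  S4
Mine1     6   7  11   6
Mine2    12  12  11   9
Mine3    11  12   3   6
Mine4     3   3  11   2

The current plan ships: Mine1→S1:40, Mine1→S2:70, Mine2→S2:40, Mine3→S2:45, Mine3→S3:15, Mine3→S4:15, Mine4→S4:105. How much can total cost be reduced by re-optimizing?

305

Current plan cost = 40·6 + 70·7 + 40·12 + 45·12 + 15·3 + 15·6 + 105·2 = £2095.
Optimal plan:
  Mine1–S1: 40 × £6 = £240
  Mine1–S2: 70 × £7 = £490
  Mine2–S4: 40 × £9 = £360
  Mine3–S3: 15 × £3 = £45
  Mine3–S4: 60 × £6 = £360
  Mine4–S2: 85 × £3 = £255
  Mine4–S4: 20 × £2 = £40
Optimal cost = £1790.
Saving = 2095 − 1790 = £305.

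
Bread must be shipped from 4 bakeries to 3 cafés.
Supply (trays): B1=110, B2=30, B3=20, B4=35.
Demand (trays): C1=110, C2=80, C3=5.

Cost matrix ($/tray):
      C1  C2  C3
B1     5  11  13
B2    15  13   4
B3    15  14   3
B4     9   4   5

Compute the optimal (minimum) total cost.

1305

An optimal shipping plan:
  B1 to C1: 110 × $5 = $550
  B2 to C2: 30 × $13 = $390
  B3 to C2: 15 × $14 = $210
  B3 to C3: 5 × $3 = $15
  B4 to C2: 35 × $4 = $140
Total = 550 + 390 + 210 + 15 + 140 = $1305.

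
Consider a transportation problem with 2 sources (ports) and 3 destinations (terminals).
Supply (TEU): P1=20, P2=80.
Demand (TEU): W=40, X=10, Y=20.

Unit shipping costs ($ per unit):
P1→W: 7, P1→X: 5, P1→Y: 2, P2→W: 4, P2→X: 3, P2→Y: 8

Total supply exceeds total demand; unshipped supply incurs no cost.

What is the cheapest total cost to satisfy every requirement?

230

Optimal allocation:
  P1–Y: 20 × $2 = $40
  P2–W: 40 × $4 = $160
  P2–X: 10 × $3 = $30
Total = 40 + 160 + 30 = $230.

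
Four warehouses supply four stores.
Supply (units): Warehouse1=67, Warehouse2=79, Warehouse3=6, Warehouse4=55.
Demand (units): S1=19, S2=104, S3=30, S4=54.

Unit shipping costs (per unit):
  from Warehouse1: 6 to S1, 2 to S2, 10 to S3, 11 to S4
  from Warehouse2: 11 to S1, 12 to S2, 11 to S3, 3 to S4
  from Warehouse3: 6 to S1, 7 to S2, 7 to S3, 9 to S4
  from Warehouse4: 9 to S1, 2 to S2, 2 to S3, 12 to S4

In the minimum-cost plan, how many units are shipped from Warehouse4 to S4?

Solving gives:
  Warehouse1 to S2: 67 × 2 = 134
  Warehouse2 to S1: 13 × 11 = 143
  Warehouse2 to S3: 12 × 11 = 132
  Warehouse2 to S4: 54 × 3 = 162
  Warehouse3 to S1: 6 × 6 = 36
  Warehouse4 to S2: 37 × 2 = 74
  Warehouse4 to S3: 18 × 2 = 36
Total cost = 717.
The route Warehouse4→S4 is not used.

0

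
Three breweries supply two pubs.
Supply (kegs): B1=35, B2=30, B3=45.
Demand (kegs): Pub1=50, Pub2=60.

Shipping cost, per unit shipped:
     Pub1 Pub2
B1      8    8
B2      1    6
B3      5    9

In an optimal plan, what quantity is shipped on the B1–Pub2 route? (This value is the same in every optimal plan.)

35

Solving gives:
  B1 to Pub2: 35 × 8 = 280
  B2 to Pub1: 30 × 1 = 30
  B3 to Pub1: 20 × 5 = 100
  B3 to Pub2: 25 × 9 = 225
Total cost = 635.
So B1→Pub2 carries 35 kegs.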